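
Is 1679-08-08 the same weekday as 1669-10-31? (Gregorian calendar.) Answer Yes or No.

From Oct 31, 1669 to Aug 8, 1679 is 3568 days.
3568 mod 7 = 5, so they are different weekdays.
(Oct 31, 1669 is a Thursday; Aug 8, 1679 is a Tuesday.)

No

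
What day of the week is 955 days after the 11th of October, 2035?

Sunday

Oct 11, 2035 is a Thursday.
955 mod 7 = 3, so 955 days after a Thursday is Thursday + 3 = Sunday.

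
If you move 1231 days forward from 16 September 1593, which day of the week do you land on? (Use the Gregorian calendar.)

Sep 16, 1593 is a Thursday.
1231 mod 7 = 6, so 1231 days after a Thursday is Thursday + 6 = Wednesday.

Wednesday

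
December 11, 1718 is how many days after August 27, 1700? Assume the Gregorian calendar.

Aug 27, 1700 → Aug 27, 1701: 365 days.
Aug 27, 1701 → Aug 27, 1702: 365 days.
Aug 27, 1702 → Aug 27, 1703: 365 days.
Aug 27, 1703 → Aug 27, 1704: 366 days (Feb 29, 1704 is in that span).
Aug 27, 1704 → Aug 27, 1705: 365 days.
Aug 27, 1705 → Aug 27, 1706: 365 days.
Aug 27, 1706 → Aug 27, 1707: 365 days.
Aug 27, 1707 → Aug 27, 1708: 366 days (Feb 29, 1708 is in that span).
Aug 27, 1708 → Aug 27, 1709: 365 days.
Aug 27, 1709 → Aug 27, 1710: 365 days.
Aug 27, 1710 → Aug 27, 1711: 365 days.
Aug 27, 1711 → Aug 27, 1712: 366 days (Feb 29, 1712 is in that span).
Aug 27, 1712 → Aug 27, 1713: 365 days.
Aug 27, 1713 → Aug 27, 1714: 365 days.
Aug 27, 1714 → Aug 27, 1715: 365 days.
Aug 27, 1715 → Aug 27, 1716: 366 days (Feb 29, 1716 is in that span).
Aug 27, 1716 → Aug 27, 1717: 365 days.
Aug 27, 1717 → Aug 27, 1718: 365 days.
Aug 27, 1718 → Sep 27, 1718: 31 days (August has 31).
Sep 27, 1718 → Oct 27, 1718: 30 days (September has 30).
Oct 27, 1718 → Nov 27, 1718: 31 days (October has 31).
Nov 27, 1718 → Dec 11, 1718: 14 days.
Total: 6680 days.

6680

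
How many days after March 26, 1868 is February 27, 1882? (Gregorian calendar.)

5086

Mar 26, 1868 → Mar 26, 1869: 365 days.
Mar 26, 1869 → Mar 26, 1870: 365 days.
Mar 26, 1870 → Mar 26, 1871: 365 days.
Mar 26, 1871 → Mar 26, 1872: 366 days (Feb 29, 1872 is in that span).
Mar 26, 1872 → Mar 26, 1873: 365 days.
Mar 26, 1873 → Mar 26, 1874: 365 days.
Mar 26, 1874 → Mar 26, 1875: 365 days.
Mar 26, 1875 → Mar 26, 1876: 366 days (Feb 29, 1876 is in that span).
Mar 26, 1876 → Mar 26, 1877: 365 days.
Mar 26, 1877 → Mar 26, 1878: 365 days.
Mar 26, 1878 → Mar 26, 1879: 365 days.
Mar 26, 1879 → Mar 26, 1880: 366 days (Feb 29, 1880 is in that span).
Mar 26, 1880 → Mar 26, 1881: 365 days.
Mar 26, 1881 → Apr 26, 1881: 31 days (March has 31).
Apr 26, 1881 → May 26, 1881: 30 days (April has 30).
May 26, 1881 → Jun 26, 1881: 31 days (May has 31).
Jun 26, 1881 → Jul 26, 1881: 30 days (June has 30).
Jul 26, 1881 → Aug 26, 1881: 31 days (July has 31).
Aug 26, 1881 → Sep 26, 1881: 31 days (August has 31).
Sep 26, 1881 → Oct 26, 1881: 30 days (September has 30).
Oct 26, 1881 → Nov 26, 1881: 31 days (October has 31).
Nov 26, 1881 → Dec 26, 1881: 30 days (November has 30).
Dec 26, 1881 → Jan 26, 1882: 31 days (December has 31).
Jan 26, 1882 → Feb 26, 1882: 31 days (January has 31).
Feb 26, 1882 → Feb 27, 1882: 1 days.
Total: 5086 days.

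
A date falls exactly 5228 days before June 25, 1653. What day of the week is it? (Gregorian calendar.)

Thursday

First find the weekday of Jun 25, 1653. Doomsday rule: the anchor day for the 1600s is Tuesday. For year 53: 53÷12 = 4 r 5, and 5÷4 = 1, so 4+5+1 = 10.
Tuesday + 10 ≡ Friday — that's 1653's doomsday.
In June the doomsday date is Jun 6.
Jun 25 is 19 days after Jun 6; 19 mod 7 = 5, so Friday + 5 = Wednesday.
5228 mod 7 = 6, so 5228 days before a Wednesday is Wednesday − 6 = Thursday.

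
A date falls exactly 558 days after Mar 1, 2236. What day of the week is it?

Sunday

Mar 1, 2236 is a Tuesday.
558 mod 7 = 5, so 558 days after a Tuesday is Tuesday + 5 = Sunday.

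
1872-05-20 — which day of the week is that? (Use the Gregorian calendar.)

Doomsday rule: the anchor day for the 1800s is Friday. For year 72: 72÷12 = 6 r 0, and 0÷4 = 0, so 6+0+0 = 6.
Friday + 6 ≡ Thursday — that's 1872's doomsday.
In May the doomsday date is May 9.
May 20 is 11 days after May 9; 11 mod 7 = 4, so Thursday + 4 = Monday.

Monday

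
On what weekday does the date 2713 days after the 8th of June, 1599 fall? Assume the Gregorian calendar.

Saturday

First find the weekday of Jun 8, 1599. Doomsday rule: the anchor day for the 1500s is Wednesday. For year 99: 99÷12 = 8 r 3, and 3÷4 = 0, so 8+3+0 = 11.
Wednesday + 11 ≡ Sunday — that's 1599's doomsday.
In June the doomsday date is Jun 6.
Jun 8 is 2 days after Jun 6; 2 mod 7 = 2, so Sunday + 2 = Tuesday.
2713 mod 7 = 4, so 2713 days after a Tuesday is Tuesday + 4 = Saturday.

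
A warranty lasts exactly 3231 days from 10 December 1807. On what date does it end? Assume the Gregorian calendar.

+366 (one year; includes Feb 29, 1808) → Dec 10, 1808 (2865 left).
+365 (one year) → Dec 10, 1809 (2500 left).
+365 (one year) → Dec 10, 1810 (2135 left).
+365 (one year) → Dec 10, 1811 (1770 left).
+366 (one year; includes Feb 29, 1812) → Dec 10, 1812 (1404 left).
+365 (one year) → Dec 10, 1813 (1039 left).
+365 (one year) → Dec 10, 1814 (674 left).
+365 (one year) → Dec 10, 1815 (309 left).
Dec has 31 days: +22 → Jan 1, 1816 (287 left).
Jan has 31 days: +31 → Feb 1, 1816 (256 left).
Feb has 29 days: +29 → Mar 1, 1816 (227 left).
Mar has 31 days: +31 → Apr 1, 1816 (196 left).
Apr has 30 days: +30 → May 1, 1816 (166 left).
May has 31 days: +31 → Jun 1, 1816 (135 left).
Jun has 30 days: +30 → Jul 1, 1816 (105 left).
Jul has 31 days: +31 → Aug 1, 1816 (74 left).
Aug has 31 days: +31 → Sep 1, 1816 (43 left).
Sep has 30 days: +30 → Oct 1, 1816 (13 left).
+13 → Oct 14, 1816.

October 14, 1816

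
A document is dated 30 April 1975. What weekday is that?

Wednesday

January 1, 1975 is a Wednesday.
Jan 1, 1975 → Feb 1, 1975: 31 days (January has 31).
Feb 1, 1975 → Mar 1, 1975: 28 days (February has 28).
Mar 1, 1975 → Apr 1, 1975: 31 days (March has 31).
Apr 1, 1975 → Apr 30, 1975: 29 days.
Total: 119 days.
119 mod 7 = 0, so Wednesday + 0 = Wednesday.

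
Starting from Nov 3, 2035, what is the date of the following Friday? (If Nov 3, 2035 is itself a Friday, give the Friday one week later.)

Nov 3, 2035 is a Saturday.
From Saturday to the next Friday is 6 days.
Nov 3, 2035 + 6 = Nov 9, 2035.

November 9, 2035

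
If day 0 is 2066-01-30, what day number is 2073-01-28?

Jan 30, 2066 → Jan 30, 2067: 365 days.
Jan 30, 2067 → Jan 30, 2068: 365 days.
Jan 30, 2068 → Jan 30, 2069: 366 days (Feb 29, 2068 is in that span).
Jan 30, 2069 → Jan 30, 2070: 365 days.
Jan 30, 2070 → Jan 30, 2071: 365 days.
Jan 30, 2071 → Jan 30, 2072: 365 days.
Jan 30, 2072 → Feb 29, 2072: 30 days (January has 31).
Feb 29, 2072 → Mar 29, 2072: 29 days (February has 29).
Mar 29, 2072 → Apr 29, 2072: 31 days (March has 31).
Apr 29, 2072 → May 29, 2072: 30 days (April has 30).
May 29, 2072 → Jun 29, 2072: 31 days (May has 31).
Jun 29, 2072 → Jul 29, 2072: 30 days (June has 30).
Jul 29, 2072 → Aug 29, 2072: 31 days (July has 31).
Aug 29, 2072 → Sep 29, 2072: 31 days (August has 31).
Sep 29, 2072 → Oct 29, 2072: 30 days (September has 30).
Oct 29, 2072 → Nov 29, 2072: 31 days (October has 31).
Nov 29, 2072 → Dec 29, 2072: 30 days (November has 30).
Dec 29, 2072 → Jan 28, 2073: 30 days.
Total: 2555 days.

2555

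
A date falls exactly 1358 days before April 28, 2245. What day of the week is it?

Monday

Apr 28, 2245 is a Monday.
1358 mod 7 = 0, so 1358 days before a Monday is Monday − 0 = Monday.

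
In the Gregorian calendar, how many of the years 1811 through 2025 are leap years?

53

Multiples of 4 in [1811,2025]: 54.
Of those, multiples of 100: 2 (not leap unless ÷400).
Multiples of 400: 1.
Leap years = 54 − 2 + 1 = 53.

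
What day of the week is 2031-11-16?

Doomsday rule: the anchor day for the 2000s is Tuesday. For year 31: 31÷12 = 2 r 7, and 7÷4 = 1, so 2+7+1 = 10.
Tuesday + 10 ≡ Friday — that's 2031's doomsday.
In November the doomsday date is Nov 7.
Nov 16 is 9 days after Nov 7; 9 mod 7 = 2, so Friday + 2 = Sunday.

Sunday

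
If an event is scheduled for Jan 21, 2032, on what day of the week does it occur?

Doomsday rule: the anchor day for the 2000s is Tuesday. For year 32: 32÷12 = 2 r 8, and 8÷4 = 2, so 2+8+2 = 12.
Tuesday + 12 ≡ Sunday — that's 2032's doomsday.
In January the doomsday date is Jan 4 (2032 is a leap year (divisible by 4)).
Jan 21 is 17 days after Jan 4; 17 mod 7 = 3, so Sunday + 3 = Wednesday.

Wednesday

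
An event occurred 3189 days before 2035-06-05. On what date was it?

September 11, 2026

−365 (one year) → Jun 5, 2034 (2824 left).
−365 (one year) → Jun 5, 2033 (2459 left).
−365 (one year) → Jun 5, 2032 (2094 left).
−366 (one year; includes Feb 29, 2032) → Jun 5, 2031 (1728 left).
−365 (one year) → Jun 5, 2030 (1363 left).
−365 (one year) → Jun 5, 2029 (998 left).
−365 (one year) → Jun 5, 2028 (633 left).
−366 (one year; includes Feb 29, 2028) → Jun 5, 2027 (267 left).
−5 → May 31, 2027 (end of May, 31 days; 262 left).
−31 → Apr 30, 2027 (end of Apr, 30 days; 231 left).
−30 → Mar 31, 2027 (end of Mar, 31 days; 201 left).
−31 → Feb 28, 2027 (end of Feb, 28 days; 170 left).
−28 → Jan 31, 2027 (end of Jan, 31 days; 142 left).
−31 → Dec 31, 2026 (end of Dec, 31 days; 111 left).
−31 → Nov 30, 2026 (end of Nov, 30 days; 80 left).
−30 → Oct 31, 2026 (end of Oct, 31 days; 50 left).
−31 → Sep 30, 2026 (end of Sep, 30 days; 19 left).
−19 → Sep 11, 2026.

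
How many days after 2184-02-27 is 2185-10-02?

583

Feb 27, 2184 → Feb 27, 2185: 366 days (Feb 29, 2184 is in that span).
Feb 27, 2185 → Mar 27, 2185: 28 days (February has 28).
Mar 27, 2185 → Apr 27, 2185: 31 days (March has 31).
Apr 27, 2185 → May 27, 2185: 30 days (April has 30).
May 27, 2185 → Jun 27, 2185: 31 days (May has 31).
Jun 27, 2185 → Jul 27, 2185: 30 days (June has 30).
Jul 27, 2185 → Aug 27, 2185: 31 days (July has 31).
Aug 27, 2185 → Sep 27, 2185: 31 days (August has 31).
Sep 27, 2185 → Oct 2, 2185: 5 days.
Total: 583 days.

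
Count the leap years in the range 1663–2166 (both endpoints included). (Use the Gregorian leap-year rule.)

122

Multiples of 4 in [1663,2166]: 126.
Of those, multiples of 100: 5 (not leap unless ÷400).
Multiples of 400: 1.
Leap years = 126 − 5 + 1 = 122.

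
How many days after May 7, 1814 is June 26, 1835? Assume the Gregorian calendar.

May 7, 1814 → May 7, 1815: 365 days.
May 7, 1815 → May 7, 1816: 366 days (Feb 29, 1816 is in that span).
May 7, 1816 → May 7, 1817: 365 days.
May 7, 1817 → May 7, 1818: 365 days.
May 7, 1818 → May 7, 1819: 365 days.
May 7, 1819 → May 7, 1820: 366 days (Feb 29, 1820 is in that span).
May 7, 1820 → May 7, 1821: 365 days.
May 7, 1821 → May 7, 1822: 365 days.
May 7, 1822 → May 7, 1823: 365 days.
May 7, 1823 → May 7, 1824: 366 days (Feb 29, 1824 is in that span).
May 7, 1824 → May 7, 1825: 365 days.
May 7, 1825 → May 7, 1826: 365 days.
May 7, 1826 → May 7, 1827: 365 days.
May 7, 1827 → May 7, 1828: 366 days (Feb 29, 1828 is in that span).
May 7, 1828 → May 7, 1829: 365 days.
May 7, 1829 → May 7, 1830: 365 days.
May 7, 1830 → May 7, 1831: 365 days.
May 7, 1831 → May 7, 1832: 366 days (Feb 29, 1832 is in that span).
May 7, 1832 → May 7, 1833: 365 days.
May 7, 1833 → May 7, 1834: 365 days.
May 7, 1834 → May 7, 1835: 365 days.
May 7, 1835 → Jun 7, 1835: 31 days (May has 31).
Jun 7, 1835 → Jun 26, 1835: 19 days.
Total: 7720 days.

7720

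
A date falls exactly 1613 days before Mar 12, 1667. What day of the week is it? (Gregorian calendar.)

Wednesday

First find the weekday of Mar 12, 1667. Doomsday rule: the anchor day for the 1600s is Tuesday. For year 67: 67÷12 = 5 r 7, and 7÷4 = 1, so 5+7+1 = 13.
Tuesday + 13 ≡ Monday — that's 1667's doomsday.
In March the doomsday date is Mar 14.
Mar 12 is 2 days before Mar 14; 2 mod 7 = 2, so Monday − 2 = Saturday.
1613 mod 7 = 3, so 1613 days before a Saturday is Saturday − 3 = Wednesday.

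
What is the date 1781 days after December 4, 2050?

+365 (one year) → Dec 4, 2051 (1416 left).
+366 (one year; includes Feb 29, 2052) → Dec 4, 2052 (1050 left).
+365 (one year) → Dec 4, 2053 (685 left).
+365 (one year) → Dec 4, 2054 (320 left).
Dec has 31 days: +28 → Jan 1, 2055 (292 left).
Jan has 31 days: +31 → Feb 1, 2055 (261 left).
Feb has 28 days: +28 → Mar 1, 2055 (233 left).
Mar has 31 days: +31 → Apr 1, 2055 (202 left).
Apr has 30 days: +30 → May 1, 2055 (172 left).
May has 31 days: +31 → Jun 1, 2055 (141 left).
Jun has 30 days: +30 → Jul 1, 2055 (111 left).
Jul has 31 days: +31 → Aug 1, 2055 (80 left).
Aug has 31 days: +31 → Sep 1, 2055 (49 left).
Sep has 30 days: +30 → Oct 1, 2055 (19 left).
+19 → Oct 20, 2055.

October 20, 2055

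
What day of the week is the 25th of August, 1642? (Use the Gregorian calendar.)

Monday

Doomsday rule: the anchor day for the 1600s is Tuesday. For year 42: 42÷12 = 3 r 6, and 6÷4 = 1, so 3+6+1 = 10.
Tuesday + 10 ≡ Friday — that's 1642's doomsday.
In August the doomsday date is Aug 8.
Aug 25 is 17 days after Aug 8; 17 mod 7 = 3, so Friday + 3 = Monday.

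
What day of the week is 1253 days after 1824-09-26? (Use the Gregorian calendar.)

First find the weekday of Sep 26, 1824. Doomsday rule: the anchor day for the 1800s is Friday. For year 24: 24÷12 = 2 r 0, and 0÷4 = 0, so 2+0+0 = 2.
Friday + 2 ≡ Sunday — that's 1824's doomsday.
In September the doomsday date is Sep 5.
Sep 26 is 21 days after Sep 5; 21 mod 7 = 0, so Sunday + 0 = Sunday.
1253 mod 7 = 0, so 1253 days after a Sunday is Sunday + 0 = Sunday.

Sunday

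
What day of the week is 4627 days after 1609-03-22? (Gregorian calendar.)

Sunday

Mar 22, 1609 is a Sunday.
4627 mod 7 = 0, so 4627 days after a Sunday is Sunday + 0 = Sunday.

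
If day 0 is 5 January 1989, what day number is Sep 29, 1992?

1363

Jan 5, 1989 → Jan 5, 1990: 365 days.
Jan 5, 1990 → Jan 5, 1991: 365 days.
Jan 5, 1991 → Jan 5, 1992: 365 days.
Jan 5, 1992 → Feb 5, 1992: 31 days (January has 31).
Feb 5, 1992 → Mar 5, 1992: 29 days (February has 29).
Mar 5, 1992 → Apr 5, 1992: 31 days (March has 31).
Apr 5, 1992 → May 5, 1992: 30 days (April has 30).
May 5, 1992 → Jun 5, 1992: 31 days (May has 31).
Jun 5, 1992 → Jul 5, 1992: 30 days (June has 30).
Jul 5, 1992 → Aug 5, 1992: 31 days (July has 31).
Aug 5, 1992 → Sep 5, 1992: 31 days (August has 31).
Sep 5, 1992 → Sep 29, 1992: 24 days.
Total: 1363 days.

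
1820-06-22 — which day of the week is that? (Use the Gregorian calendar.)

Thursday

Doomsday rule: the anchor day for the 1800s is Friday. For year 20: 20÷12 = 1 r 8, and 8÷4 = 2, so 1+8+2 = 11.
Friday + 11 ≡ Tuesday — that's 1820's doomsday.
In June the doomsday date is Jun 6.
Jun 22 is 16 days after Jun 6; 16 mod 7 = 2, so Tuesday + 2 = Thursday.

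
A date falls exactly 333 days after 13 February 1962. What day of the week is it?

Saturday

First find the weekday of Feb 13, 1962. Doomsday rule: the anchor day for the 1900s is Wednesday. For year 62: 62÷12 = 5 r 2, and 2÷4 = 0, so 5+2+0 = 7.
Wednesday + 7 ≡ Wednesday — that's 1962's doomsday.
In February the doomsday date is Feb 28 (1962 is not a leap year).
Feb 13 is 15 days before Feb 28; 15 mod 7 = 1, so Wednesday − 1 = Tuesday.
333 mod 7 = 4, so 333 days after a Tuesday is Tuesday + 4 = Saturday.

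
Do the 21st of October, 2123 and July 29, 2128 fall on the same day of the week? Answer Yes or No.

From Oct 21, 2123 to Jul 29, 2128 is 1743 days.
1743 mod 7 = 0, so they are the same weekday.
(Oct 21, 2123 is a Thursday; Jul 29, 2128 is a Thursday.)

Yes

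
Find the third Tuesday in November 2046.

November 1, 2046 is a Thursday.
The first Tuesday is therefore November 6 (5 days later).
The third Tuesday is 6 + 2×7 = November 20.

November 20, 2046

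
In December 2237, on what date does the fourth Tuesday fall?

December 1, 2237 is a Friday.
The first Tuesday is therefore December 5 (4 days later).
The fourth Tuesday is 5 + 3×7 = December 26.

December 26, 2237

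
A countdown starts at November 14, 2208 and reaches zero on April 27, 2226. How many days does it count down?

6373

Nov 14, 2208 → Nov 14, 2209: 365 days.
Nov 14, 2209 → Nov 14, 2210: 365 days.
Nov 14, 2210 → Nov 14, 2211: 365 days.
Nov 14, 2211 → Nov 14, 2212: 366 days (Feb 29, 2212 is in that span).
Nov 14, 2212 → Nov 14, 2213: 365 days.
Nov 14, 2213 → Nov 14, 2214: 365 days.
Nov 14, 2214 → Nov 14, 2215: 365 days.
Nov 14, 2215 → Nov 14, 2216: 366 days (Feb 29, 2216 is in that span).
Nov 14, 2216 → Nov 14, 2217: 365 days.
Nov 14, 2217 → Nov 14, 2218: 365 days.
Nov 14, 2218 → Nov 14, 2219: 365 days.
Nov 14, 2219 → Nov 14, 2220: 366 days (Feb 29, 2220 is in that span).
Nov 14, 2220 → Nov 14, 2221: 365 days.
Nov 14, 2221 → Nov 14, 2222: 365 days.
Nov 14, 2222 → Nov 14, 2223: 365 days.
Nov 14, 2223 → Nov 14, 2224: 366 days (Feb 29, 2224 is in that span).
Nov 14, 2224 → Nov 14, 2225: 365 days.
Nov 14, 2225 → Dec 14, 2225: 30 days (November has 30).
Dec 14, 2225 → Jan 14, 2226: 31 days (December has 31).
Jan 14, 2226 → Feb 14, 2226: 31 days (January has 31).
Feb 14, 2226 → Mar 14, 2226: 28 days (February has 28).
Mar 14, 2226 → Apr 14, 2226: 31 days (March has 31).
Apr 14, 2226 → Apr 27, 2226: 13 days.
Total: 6373 days.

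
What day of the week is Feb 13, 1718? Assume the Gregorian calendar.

Doomsday rule: the anchor day for the 1700s is Sunday. For year 18: 18÷12 = 1 r 6, and 6÷4 = 1, so 1+6+1 = 8.
Sunday + 8 ≡ Monday — that's 1718's doomsday.
In February the doomsday date is Feb 28 (1718 is not a leap year).
Feb 13 is 15 days before Feb 28; 15 mod 7 = 1, so Monday − 1 = Sunday.

Sunday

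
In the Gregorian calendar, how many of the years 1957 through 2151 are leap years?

47

Multiples of 4 in [1957,2151]: 48.
Of those, multiples of 100: 2 (not leap unless ÷400).
Multiples of 400: 1.
Leap years = 48 − 2 + 1 = 47.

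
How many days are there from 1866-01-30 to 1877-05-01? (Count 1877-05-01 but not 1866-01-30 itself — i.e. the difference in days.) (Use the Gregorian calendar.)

Jan 30, 1866 → Jan 30, 1867: 365 days.
Jan 30, 1867 → Jan 30, 1868: 365 days.
Jan 30, 1868 → Jan 30, 1869: 366 days (Feb 29, 1868 is in that span).
Jan 30, 1869 → Jan 30, 1870: 365 days.
Jan 30, 1870 → Jan 30, 1871: 365 days.
Jan 30, 1871 → Jan 30, 1872: 365 days.
Jan 30, 1872 → Jan 30, 1873: 366 days (Feb 29, 1872 is in that span).
Jan 30, 1873 → Jan 30, 1874: 365 days.
Jan 30, 1874 → Jan 30, 1875: 365 days.
Jan 30, 1875 → Jan 30, 1876: 365 days.
Jan 30, 1876 → Jan 30, 1877: 366 days (Feb 29, 1876 is in that span).
Jan 30, 1877 → Feb 28, 1877: 29 days (January has 31).
Feb 28, 1877 → Mar 28, 1877: 28 days (February has 28).
Mar 28, 1877 → Apr 28, 1877: 31 days (March has 31).
Apr 28, 1877 → May 1, 1877: 3 days.
Total: 4109 days.

4109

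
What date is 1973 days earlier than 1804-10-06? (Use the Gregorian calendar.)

May 12, 1799

−366 (one year; includes Feb 29, 1804) → Oct 6, 1803 (1607 left).
−365 (one year) → Oct 6, 1802 (1242 left).
−365 (one year) → Oct 6, 1801 (877 left).
−365 (one year) → Oct 6, 1800 (512 left).
−365 (one year) → Oct 6, 1799 (147 left).
−6 → Sep 30, 1799 (end of Sep, 30 days; 141 left).
−30 → Aug 31, 1799 (end of Aug, 31 days; 111 left).
−31 → Jul 31, 1799 (end of Jul, 31 days; 80 left).
−31 → Jun 30, 1799 (end of Jun, 30 days; 49 left).
−30 → May 31, 1799 (end of May, 31 days; 19 left).
−19 → May 12, 1799.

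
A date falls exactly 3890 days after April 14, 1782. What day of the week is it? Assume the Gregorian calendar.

Apr 14, 1782 is a Sunday.
3890 mod 7 = 5, so 3890 days after a Sunday is Sunday + 5 = Friday.

Friday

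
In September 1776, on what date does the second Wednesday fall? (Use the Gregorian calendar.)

September 1, 1776 is a Sunday.
The first Wednesday is therefore September 4 (3 days later).
The second Wednesday is 4 + 1×7 = September 11.

September 11, 1776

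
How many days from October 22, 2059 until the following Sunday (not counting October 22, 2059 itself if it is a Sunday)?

4

Oct 22, 2059 is a Wednesday.
From Wednesday to the next Sunday is 4 days.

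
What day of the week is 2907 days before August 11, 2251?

Saturday

First find the weekday of Aug 11, 2251. Doomsday rule: the anchor day for the 2200s is Friday. For year 51: 51÷12 = 4 r 3, and 3÷4 = 0, so 4+3+0 = 7.
Friday + 7 ≡ Friday — that's 2251's doomsday.
In August the doomsday date is Aug 8.
Aug 11 is 3 days after Aug 8; 3 mod 7 = 3, so Friday + 3 = Monday.
2907 mod 7 = 2, so 2907 days before a Monday is Monday − 2 = Saturday.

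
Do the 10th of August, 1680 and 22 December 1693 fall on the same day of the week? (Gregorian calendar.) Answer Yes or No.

No

From Aug 10, 1680 to Dec 22, 1693 is 4882 days.
4882 mod 7 = 3, so they are different weekdays.
(Aug 10, 1680 is a Saturday; Dec 22, 1693 is a Tuesday.)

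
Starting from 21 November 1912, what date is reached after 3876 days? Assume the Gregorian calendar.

July 3, 1923

+365 (one year) → Nov 21, 1913 (3511 left).
+365 (one year) → Nov 21, 1914 (3146 left).
+365 (one year) → Nov 21, 1915 (2781 left).
+366 (one year; includes Feb 29, 1916) → Nov 21, 1916 (2415 left).
+365 (one year) → Nov 21, 1917 (2050 left).
+365 (one year) → Nov 21, 1918 (1685 left).
+365 (one year) → Nov 21, 1919 (1320 left).
+366 (one year; includes Feb 29, 1920) → Nov 21, 1920 (954 left).
+365 (one year) → Nov 21, 1921 (589 left).
+365 (one year) → Nov 21, 1922 (224 left).
Nov has 30 days: +10 → Dec 1, 1922 (214 left).
Dec has 31 days: +31 → Jan 1, 1923 (183 left).
Jan has 31 days: +31 → Feb 1, 1923 (152 left).
Feb has 28 days: +28 → Mar 1, 1923 (124 left).
Mar has 31 days: +31 → Apr 1, 1923 (93 left).
Apr has 30 days: +30 → May 1, 1923 (63 left).
May has 31 days: +31 → Jun 1, 1923 (32 left).
Jun has 30 days: +30 → Jul 1, 1923 (2 left).
+2 → Jul 3, 1923.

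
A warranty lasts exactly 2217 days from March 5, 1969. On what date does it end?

March 31, 1975

+365 (one year) → Mar 5, 1970 (1852 left).
+365 (one year) → Mar 5, 1971 (1487 left).
+366 (one year; includes Feb 29, 1972) → Mar 5, 1972 (1121 left).
+365 (one year) → Mar 5, 1973 (756 left).
+365 (one year) → Mar 5, 1974 (391 left).
Mar has 31 days: +27 → Apr 1, 1974 (364 left).
Apr has 30 days: +30 → May 1, 1974 (334 left).
May has 31 days: +31 → Jun 1, 1974 (303 left).
Jun has 30 days: +30 → Jul 1, 1974 (273 left).
Jul has 31 days: +31 → Aug 1, 1974 (242 left).
Aug has 31 days: +31 → Sep 1, 1974 (211 left).
Sep has 30 days: +30 → Oct 1, 1974 (181 left).
Oct has 31 days: +31 → Nov 1, 1974 (150 left).
Nov has 30 days: +30 → Dec 1, 1974 (120 left).
Dec has 31 days: +31 → Jan 1, 1975 (89 left).
Jan has 31 days: +31 → Feb 1, 1975 (58 left).
Feb has 28 days: +28 → Mar 1, 1975 (30 left).
+30 → Mar 31, 1975.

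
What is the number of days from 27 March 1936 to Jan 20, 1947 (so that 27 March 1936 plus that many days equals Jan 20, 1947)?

Mar 27, 1936 → Mar 27, 1937: 365 days.
Mar 27, 1937 → Mar 27, 1938: 365 days.
Mar 27, 1938 → Mar 27, 1939: 365 days.
Mar 27, 1939 → Mar 27, 1940: 366 days (Feb 29, 1940 is in that span).
Mar 27, 1940 → Mar 27, 1941: 365 days.
Mar 27, 1941 → Mar 27, 1942: 365 days.
Mar 27, 1942 → Mar 27, 1943: 365 days.
Mar 27, 1943 → Mar 27, 1944: 366 days (Feb 29, 1944 is in that span).
Mar 27, 1944 → Mar 27, 1945: 365 days.
Mar 27, 1945 → Mar 27, 1946: 365 days.
Mar 27, 1946 → Apr 27, 1946: 31 days (March has 31).
Apr 27, 1946 → May 27, 1946: 30 days (April has 30).
May 27, 1946 → Jun 27, 1946: 31 days (May has 31).
Jun 27, 1946 → Jul 27, 1946: 30 days (June has 30).
Jul 27, 1946 → Aug 27, 1946: 31 days (July has 31).
Aug 27, 1946 → Sep 27, 1946: 31 days (August has 31).
Sep 27, 1946 → Oct 27, 1946: 30 days (September has 30).
Oct 27, 1946 → Nov 27, 1946: 31 days (October has 31).
Nov 27, 1946 → Dec 27, 1946: 30 days (November has 30).
Dec 27, 1946 → Jan 20, 1947: 24 days.
Total: 3951 days.

3951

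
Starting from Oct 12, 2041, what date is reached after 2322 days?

+365 (one year) → Oct 12, 2042 (1957 left).
+365 (one year) → Oct 12, 2043 (1592 left).
+366 (one year; includes Feb 29, 2044) → Oct 12, 2044 (1226 left).
+365 (one year) → Oct 12, 2045 (861 left).
+365 (one year) → Oct 12, 2046 (496 left).
+365 (one year) → Oct 12, 2047 (131 left).
Oct has 31 days: +20 → Nov 1, 2047 (111 left).
Nov has 30 days: +30 → Dec 1, 2047 (81 left).
Dec has 31 days: +31 → Jan 1, 2048 (50 left).
Jan has 31 days: +31 → Feb 1, 2048 (19 left).
+19 → Feb 20, 2048.

February 20, 2048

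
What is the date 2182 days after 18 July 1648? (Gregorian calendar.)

July 9, 1654

+365 (one year) → Jul 18, 1649 (1817 left).
+365 (one year) → Jul 18, 1650 (1452 left).
+365 (one year) → Jul 18, 1651 (1087 left).
+366 (one year; includes Feb 29, 1652) → Jul 18, 1652 (721 left).
+365 (one year) → Jul 18, 1653 (356 left).
Jul has 31 days: +14 → Aug 1, 1653 (342 left).
Aug has 31 days: +31 → Sep 1, 1653 (311 left).
Sep has 30 days: +30 → Oct 1, 1653 (281 left).
Oct has 31 days: +31 → Nov 1, 1653 (250 left).
Nov has 30 days: +30 → Dec 1, 1653 (220 left).
Dec has 31 days: +31 → Jan 1, 1654 (189 left).
Jan has 31 days: +31 → Feb 1, 1654 (158 left).
Feb has 28 days: +28 → Mar 1, 1654 (130 left).
Mar has 31 days: +31 → Apr 1, 1654 (99 left).
Apr has 30 days: +30 → May 1, 1654 (69 left).
May has 31 days: +31 → Jun 1, 1654 (38 left).
Jun has 30 days: +30 → Jul 1, 1654 (8 left).
+8 → Jul 9, 1654.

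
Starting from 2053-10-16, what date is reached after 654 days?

August 1, 2055

+365 (one year) → Oct 16, 2054 (289 left).
Oct has 31 days: +16 → Nov 1, 2054 (273 left).
Nov has 30 days: +30 → Dec 1, 2054 (243 left).
Dec has 31 days: +31 → Jan 1, 2055 (212 left).
Jan has 31 days: +31 → Feb 1, 2055 (181 left).
Feb has 28 days: +28 → Mar 1, 2055 (153 left).
Mar has 31 days: +31 → Apr 1, 2055 (122 left).
Apr has 30 days: +30 → May 1, 2055 (92 left).
May has 31 days: +31 → Jun 1, 2055 (61 left).
Jun has 30 days: +30 → Jul 1, 2055 (31 left).
Jul has 31 days: +31 → Aug 1, 2055 (0 left).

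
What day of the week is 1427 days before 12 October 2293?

Friday

Oct 12, 2293 is a Thursday.
1427 mod 7 = 6, so 1427 days before a Thursday is Thursday − 6 = Friday.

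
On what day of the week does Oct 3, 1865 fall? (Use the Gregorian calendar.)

Doomsday rule: the anchor day for the 1800s is Friday. For year 65: 65÷12 = 5 r 5, and 5÷4 = 1, so 5+5+1 = 11.
Friday + 11 ≡ Tuesday — that's 1865's doomsday.
In October the doomsday date is Oct 10.
Oct 3 is 7 days before Oct 10; 7 mod 7 = 0, so Tuesday − 0 = Tuesday.

Tuesday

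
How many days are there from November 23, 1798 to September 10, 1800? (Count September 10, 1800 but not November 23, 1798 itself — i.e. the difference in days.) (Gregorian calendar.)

Nov 23, 1798 → Nov 23, 1799: 365 days.
Nov 23, 1799 → Dec 23, 1799: 30 days (November has 30).
Dec 23, 1799 → Jan 23, 1800: 31 days (December has 31).
Jan 23, 1800 → Feb 23, 1800: 31 days (January has 31).
Feb 23, 1800 → Mar 23, 1800: 28 days (February has 28).
Mar 23, 1800 → Apr 23, 1800: 31 days (March has 31).
Apr 23, 1800 → May 23, 1800: 30 days (April has 30).
May 23, 1800 → Jun 23, 1800: 31 days (May has 31).
Jun 23, 1800 → Jul 23, 1800: 30 days (June has 30).
Jul 23, 1800 → Aug 23, 1800: 31 days (July has 31).
Aug 23, 1800 → Sep 10, 1800: 18 days.
Total: 656 days.

656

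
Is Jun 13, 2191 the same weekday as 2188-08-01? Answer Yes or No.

No

From Aug 1, 2188 to Jun 13, 2191 is 1046 days.
1046 mod 7 = 3, so they are different weekdays.
(Aug 1, 2188 is a Friday; Jun 13, 2191 is a Monday.)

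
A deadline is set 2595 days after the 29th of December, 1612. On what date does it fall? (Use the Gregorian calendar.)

+365 (one year) → Dec 29, 1613 (2230 left).
+365 (one year) → Dec 29, 1614 (1865 left).
+365 (one year) → Dec 29, 1615 (1500 left).
+366 (one year; includes Feb 29, 1616) → Dec 29, 1616 (1134 left).
+365 (one year) → Dec 29, 1617 (769 left).
+365 (one year) → Dec 29, 1618 (404 left).
+365 (one year) → Dec 29, 1619 (39 left).
Dec has 31 days: +3 → Jan 1, 1620 (36 left).
Jan has 31 days: +31 → Feb 1, 1620 (5 left).
+5 → Feb 6, 1620.

February 6, 1620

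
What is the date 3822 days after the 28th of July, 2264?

January 14, 2275

+365 (one year) → Jul 28, 2265 (3457 left).
+365 (one year) → Jul 28, 2266 (3092 left).
+365 (one year) → Jul 28, 2267 (2727 left).
+366 (one year; includes Feb 29, 2268) → Jul 28, 2268 (2361 left).
+365 (one year) → Jul 28, 2269 (1996 left).
+365 (one year) → Jul 28, 2270 (1631 left).
+365 (one year) → Jul 28, 2271 (1266 left).
+366 (one year; includes Feb 29, 2272) → Jul 28, 2272 (900 left).
+365 (one year) → Jul 28, 2273 (535 left).
+365 (one year) → Jul 28, 2274 (170 left).
Jul has 31 days: +4 → Aug 1, 2274 (166 left).
Aug has 31 days: +31 → Sep 1, 2274 (135 left).
Sep has 30 days: +30 → Oct 1, 2274 (105 left).
Oct has 31 days: +31 → Nov 1, 2274 (74 left).
Nov has 30 days: +30 → Dec 1, 2274 (44 left).
Dec has 31 days: +31 → Jan 1, 2275 (13 left).
+13 → Jan 14, 2275.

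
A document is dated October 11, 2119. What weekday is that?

Wednesday

Doomsday rule: the anchor day for the 2100s is Sunday. For year 19: 19÷12 = 1 r 7, and 7÷4 = 1, so 1+7+1 = 9.
Sunday + 9 ≡ Tuesday — that's 2119's doomsday.
In October the doomsday date is Oct 10.
Oct 11 is 1 day after Oct 10; 1 mod 7 = 1, so Tuesday + 1 = Wednesday.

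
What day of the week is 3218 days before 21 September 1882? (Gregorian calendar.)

First find the weekday of Sep 21, 1882. Doomsday rule: the anchor day for the 1800s is Friday. For year 82: 82÷12 = 6 r 10, and 10÷4 = 2, so 6+10+2 = 18.
Friday + 18 ≡ Tuesday — that's 1882's doomsday.
In September the doomsday date is Sep 5.
Sep 21 is 16 days after Sep 5; 16 mod 7 = 2, so Tuesday + 2 = Thursday.
3218 mod 7 = 5, so 3218 days before a Thursday is Thursday − 5 = Saturday.

Saturday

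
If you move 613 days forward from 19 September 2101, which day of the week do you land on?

First find the weekday of Sep 19, 2101. Doomsday rule: the anchor day for the 2100s is Sunday. For year 01: 1÷12 = 0 r 1, and 1÷4 = 0, so 0+1+0 = 1.
Sunday + 1 ≡ Monday — that's 2101's doomsday.
In September the doomsday date is Sep 5.
Sep 19 is 14 days after Sep 5; 14 mod 7 = 0, so Monday + 0 = Monday.
613 mod 7 = 4, so 613 days after a Monday is Monday + 4 = Friday.

Friday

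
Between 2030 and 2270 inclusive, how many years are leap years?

58

Multiples of 4 in [2030,2270]: 60.
Of those, multiples of 100: 2 (not leap unless ÷400).
Multiples of 400: 0.
Leap years = 60 − 2 + 0 = 58.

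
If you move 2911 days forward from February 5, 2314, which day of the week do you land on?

First find the weekday of Feb 5, 2314. Doomsday rule: the anchor day for the 2300s is Wednesday. For year 14: 14÷12 = 1 r 2, and 2÷4 = 0, so 1+2+0 = 3.
Wednesday + 3 ≡ Saturday — that's 2314's doomsday.
In February the doomsday date is Feb 28 (2314 is not a leap year).
Feb 5 is 23 days before Feb 28; 23 mod 7 = 2, so Saturday − 2 = Thursday.
2911 mod 7 = 6, so 2911 days after a Thursday is Thursday + 6 = Wednesday.

Wednesday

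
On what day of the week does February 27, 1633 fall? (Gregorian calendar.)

Doomsday rule: the anchor day for the 1600s is Tuesday. For year 33: 33÷12 = 2 r 9, and 9÷4 = 2, so 2+9+2 = 13.
Tuesday + 13 ≡ Monday — that's 1633's doomsday.
In February the doomsday date is Feb 28 (1633 is not a leap year).
Feb 27 is 1 day before Feb 28; 1 mod 7 = 1, so Monday − 1 = Sunday.

Sunday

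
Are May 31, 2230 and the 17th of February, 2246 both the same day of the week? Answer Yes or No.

From May 31, 2230 to Feb 17, 2246 is 5741 days.
5741 mod 7 = 1, so they are different weekdays.
(May 31, 2230 is a Monday; Feb 17, 2246 is a Tuesday.)

No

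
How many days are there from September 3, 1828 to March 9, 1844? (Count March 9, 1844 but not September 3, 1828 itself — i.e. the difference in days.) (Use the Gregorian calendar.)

5666

Sep 3, 1828 → Sep 3, 1829: 365 days.
Sep 3, 1829 → Sep 3, 1830: 365 days.
Sep 3, 1830 → Sep 3, 1831: 365 days.
Sep 3, 1831 → Sep 3, 1832: 366 days (Feb 29, 1832 is in that span).
Sep 3, 1832 → Sep 3, 1833: 365 days.
Sep 3, 1833 → Sep 3, 1834: 365 days.
Sep 3, 1834 → Sep 3, 1835: 365 days.
Sep 3, 1835 → Sep 3, 1836: 366 days (Feb 29, 1836 is in that span).
Sep 3, 1836 → Sep 3, 1837: 365 days.
Sep 3, 1837 → Sep 3, 1838: 365 days.
Sep 3, 1838 → Sep 3, 1839: 365 days.
Sep 3, 1839 → Sep 3, 1840: 366 days (Feb 29, 1840 is in that span).
Sep 3, 1840 → Sep 3, 1841: 365 days.
Sep 3, 1841 → Sep 3, 1842: 365 days.
Sep 3, 1842 → Sep 3, 1843: 365 days.
Sep 3, 1843 → Oct 3, 1843: 30 days (September has 30).
Oct 3, 1843 → Nov 3, 1843: 31 days (October has 31).
Nov 3, 1843 → Dec 3, 1843: 30 days (November has 30).
Dec 3, 1843 → Jan 3, 1844: 31 days (December has 31).
Jan 3, 1844 → Feb 3, 1844: 31 days (January has 31).
Feb 3, 1844 → Mar 3, 1844: 29 days (February has 29).
Mar 3, 1844 → Mar 9, 1844: 6 days.
Total: 5666 days.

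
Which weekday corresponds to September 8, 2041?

Sunday

January 1, 2041 is a Tuesday.
Jan 1, 2041 → Feb 1, 2041: 31 days (January has 31).
Feb 1, 2041 → Mar 1, 2041: 28 days (February has 28).
Mar 1, 2041 → Apr 1, 2041: 31 days (March has 31).
Apr 1, 2041 → May 1, 2041: 30 days (April has 30).
May 1, 2041 → Jun 1, 2041: 31 days (May has 31).
Jun 1, 2041 → Jul 1, 2041: 30 days (June has 30).
Jul 1, 2041 → Aug 1, 2041: 31 days (July has 31).
Aug 1, 2041 → Sep 1, 2041: 31 days (August has 31).
Sep 1, 2041 → Sep 8, 2041: 7 days.
Total: 250 days.
250 mod 7 = 5, so Tuesday + 5 = Sunday.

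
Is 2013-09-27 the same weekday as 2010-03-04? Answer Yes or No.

From Mar 4, 2010 to Sep 27, 2013 is 1303 days.
1303 mod 7 = 1, so they are different weekdays.
(Mar 4, 2010 is a Thursday; Sep 27, 2013 is a Friday.)

No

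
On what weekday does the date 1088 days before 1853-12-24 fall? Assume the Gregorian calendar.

Wednesday

Dec 24, 1853 is a Saturday.
1088 mod 7 = 3, so 1088 days before a Saturday is Saturday − 3 = Wednesday.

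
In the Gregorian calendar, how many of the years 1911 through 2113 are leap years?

50

Multiples of 4 in [1911,2113]: 51.
Of those, multiples of 100: 2 (not leap unless ÷400).
Multiples of 400: 1.
Leap years = 51 − 2 + 1 = 50.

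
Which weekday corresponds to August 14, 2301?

Wednesday

Doomsday rule: the anchor day for the 2300s is Wednesday. For year 01: 1÷12 = 0 r 1, and 1÷4 = 0, so 0+1+0 = 1.
Wednesday + 1 ≡ Thursday — that's 2301's doomsday.
In August the doomsday date is Aug 8.
Aug 14 is 6 days after Aug 8; 6 mod 7 = 6, so Thursday + 6 = Wednesday.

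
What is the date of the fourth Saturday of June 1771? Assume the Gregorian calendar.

June 22, 1771

June 1, 1771 is a Saturday.
The first Saturday is therefore June 1 (same day).
The fourth Saturday is 1 + 3×7 = June 22.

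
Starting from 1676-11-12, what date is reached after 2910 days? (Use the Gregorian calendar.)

+365 (one year) → Nov 12, 1677 (2545 left).
+365 (one year) → Nov 12, 1678 (2180 left).
+365 (one year) → Nov 12, 1679 (1815 left).
+366 (one year; includes Feb 29, 1680) → Nov 12, 1680 (1449 left).
+365 (one year) → Nov 12, 1681 (1084 left).
+365 (one year) → Nov 12, 1682 (719 left).
+365 (one year) → Nov 12, 1683 (354 left).
Nov has 30 days: +19 → Dec 1, 1683 (335 left).
Dec has 31 days: +31 → Jan 1, 1684 (304 left).
Jan has 31 days: +31 → Feb 1, 1684 (273 left).
Feb has 29 days: +29 → Mar 1, 1684 (244 left).
Mar has 31 days: +31 → Apr 1, 1684 (213 left).
Apr has 30 days: +30 → May 1, 1684 (183 left).
May has 31 days: +31 → Jun 1, 1684 (152 left).
Jun has 30 days: +30 → Jul 1, 1684 (122 left).
Jul has 31 days: +31 → Aug 1, 1684 (91 left).
Aug has 31 days: +31 → Sep 1, 1684 (60 left).
Sep has 30 days: +30 → Oct 1, 1684 (30 left).
+30 → Oct 31, 1684.

October 31, 1684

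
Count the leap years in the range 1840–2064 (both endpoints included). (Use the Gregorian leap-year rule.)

56

Multiples of 4 in [1840,2064]: 57.
Of those, multiples of 100: 2 (not leap unless ÷400).
Multiples of 400: 1.
Leap years = 57 − 2 + 1 = 56.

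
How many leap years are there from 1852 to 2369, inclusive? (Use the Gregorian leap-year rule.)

Multiples of 4 in [1852,2369]: 130.
Of those, multiples of 100: 5 (not leap unless ÷400).
Multiples of 400: 1.
Leap years = 130 − 5 + 1 = 126.

126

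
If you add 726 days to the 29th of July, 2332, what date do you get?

+365 (one year) → Jul 29, 2333 (361 left).
Jul has 31 days: +3 → Aug 1, 2333 (358 left).
Aug has 31 days: +31 → Sep 1, 2333 (327 left).
Sep has 30 days: +30 → Oct 1, 2333 (297 left).
Oct has 31 days: +31 → Nov 1, 2333 (266 left).
Nov has 30 days: +30 → Dec 1, 2333 (236 left).
Dec has 31 days: +31 → Jan 1, 2334 (205 left).
Jan has 31 days: +31 → Feb 1, 2334 (174 left).
Feb has 28 days: +28 → Mar 1, 2334 (146 left).
Mar has 31 days: +31 → Apr 1, 2334 (115 left).
Apr has 30 days: +30 → May 1, 2334 (85 left).
May has 31 days: +31 → Jun 1, 2334 (54 left).
Jun has 30 days: +30 → Jul 1, 2334 (24 left).
+24 → Jul 25, 2334.

July 25, 2334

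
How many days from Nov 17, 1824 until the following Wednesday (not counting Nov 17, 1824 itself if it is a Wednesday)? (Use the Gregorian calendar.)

Nov 17, 1824 is a Wednesday.
From Wednesday to the next Wednesday is 7 days.

7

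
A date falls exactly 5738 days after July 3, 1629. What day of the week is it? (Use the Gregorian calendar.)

Sunday

Jul 3, 1629 is a Tuesday.
5738 mod 7 = 5, so 5738 days after a Tuesday is Tuesday + 5 = Sunday.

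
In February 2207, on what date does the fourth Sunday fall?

February 22, 2207

February 1, 2207 is a Sunday.
The first Sunday is therefore February 1 (same day).
The fourth Sunday is 1 + 3×7 = February 22.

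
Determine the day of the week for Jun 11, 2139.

Doomsday rule: the anchor day for the 2100s is Sunday. For year 39: 39÷12 = 3 r 3, and 3÷4 = 0, so 3+3+0 = 6.
Sunday + 6 ≡ Saturday — that's 2139's doomsday.
In June the doomsday date is Jun 6.
Jun 11 is 5 days after Jun 6; 5 mod 7 = 5, so Saturday + 5 = Thursday.

Thursday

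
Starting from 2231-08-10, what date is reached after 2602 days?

+366 (one year; includes Feb 29, 2232) → Aug 10, 2232 (2236 left).
+365 (one year) → Aug 10, 2233 (1871 left).
+365 (one year) → Aug 10, 2234 (1506 left).
+365 (one year) → Aug 10, 2235 (1141 left).
+366 (one year; includes Feb 29, 2236) → Aug 10, 2236 (775 left).
+365 (one year) → Aug 10, 2237 (410 left).
+365 (one year) → Aug 10, 2238 (45 left).
Aug has 31 days: +22 → Sep 1, 2238 (23 left).
+23 → Sep 24, 2238.

September 24, 2238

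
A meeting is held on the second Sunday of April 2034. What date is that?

April 1, 2034 is a Saturday.
The first Sunday is therefore April 2 (1 days later).
The second Sunday is 2 + 1×7 = April 9.

April 9, 2034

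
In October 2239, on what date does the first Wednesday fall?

October 1, 2239 is a Tuesday.
The first Wednesday is therefore October 2 (1 days later).

October 2, 2239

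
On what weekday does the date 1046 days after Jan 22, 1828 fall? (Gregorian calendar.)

Friday

First find the weekday of Jan 22, 1828. Doomsday rule: the anchor day for the 1800s is Friday. For year 28: 28÷12 = 2 r 4, and 4÷4 = 1, so 2+4+1 = 7.
Friday + 7 ≡ Friday — that's 1828's doomsday.
In January the doomsday date is Jan 4 (1828 is a leap year (divisible by 4)).
Jan 22 is 18 days after Jan 4; 18 mod 7 = 4, so Friday + 4 = Tuesday.
1046 mod 7 = 3, so 1046 days after a Tuesday is Tuesday + 3 = Friday.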